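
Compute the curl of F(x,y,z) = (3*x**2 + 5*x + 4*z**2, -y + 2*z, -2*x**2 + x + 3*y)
(1, 4*x + 8*z - 1, 0)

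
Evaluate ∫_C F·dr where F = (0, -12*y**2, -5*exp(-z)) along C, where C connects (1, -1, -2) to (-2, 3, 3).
-112 - 5*exp(2) + 5*exp(-3)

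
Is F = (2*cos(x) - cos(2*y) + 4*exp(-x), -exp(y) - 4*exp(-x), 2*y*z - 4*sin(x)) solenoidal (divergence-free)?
No, ∇·F = 2*y - exp(y) - 2*sin(x) - 4*exp(-x)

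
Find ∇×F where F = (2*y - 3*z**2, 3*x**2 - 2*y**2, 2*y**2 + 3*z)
(4*y, -6*z, 6*x - 2)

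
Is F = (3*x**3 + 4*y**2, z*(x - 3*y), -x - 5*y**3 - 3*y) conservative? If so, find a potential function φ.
No, ∇×F = (-x - 15*y**2 + 3*y - 3, 1, -8*y + z) ≠ 0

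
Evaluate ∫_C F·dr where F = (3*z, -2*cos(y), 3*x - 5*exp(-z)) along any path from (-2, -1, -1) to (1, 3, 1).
-5*E - 3 - 2*sin(1) - 2*sin(3) + 5*exp(-1)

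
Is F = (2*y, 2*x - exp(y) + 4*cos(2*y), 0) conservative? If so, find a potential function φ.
Yes, F is conservative. φ = 2*x*y - exp(y) + 2*sin(2*y)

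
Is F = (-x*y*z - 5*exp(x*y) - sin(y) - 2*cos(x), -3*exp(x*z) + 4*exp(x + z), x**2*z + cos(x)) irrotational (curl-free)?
No, ∇×F = (3*x*exp(x*z) - 4*exp(x + z), -x*y - 2*x*z + sin(x), x*z + 5*x*exp(x*y) - 3*z*exp(x*z) + 4*exp(x + z) + cos(y))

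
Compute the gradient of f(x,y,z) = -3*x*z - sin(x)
(-3*z - cos(x), 0, -3*x)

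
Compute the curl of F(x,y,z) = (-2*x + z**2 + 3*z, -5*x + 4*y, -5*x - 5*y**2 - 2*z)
(-10*y, 2*z + 8, -5)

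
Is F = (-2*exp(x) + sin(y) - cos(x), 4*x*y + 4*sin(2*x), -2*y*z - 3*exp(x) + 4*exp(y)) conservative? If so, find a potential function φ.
No, ∇×F = (-2*z + 4*exp(y), 3*exp(x), 4*y + 8*cos(2*x) - cos(y)) ≠ 0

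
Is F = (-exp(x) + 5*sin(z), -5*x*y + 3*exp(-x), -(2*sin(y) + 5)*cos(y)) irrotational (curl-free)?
No, ∇×F = (5*sin(y) - 2*cos(2*y), 5*cos(z), -5*y - 3*exp(-x))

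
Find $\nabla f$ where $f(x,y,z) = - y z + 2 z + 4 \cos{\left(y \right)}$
(0, -z - 4*sin(y), 2 - y)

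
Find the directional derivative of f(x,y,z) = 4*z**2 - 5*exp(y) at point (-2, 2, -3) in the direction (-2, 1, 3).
sqrt(14)*(-72 - 5*exp(2))/14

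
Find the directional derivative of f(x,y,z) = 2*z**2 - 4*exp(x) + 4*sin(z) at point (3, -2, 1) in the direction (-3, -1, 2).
2*sqrt(14)*(2*cos(1) + 2 + 3*exp(3))/7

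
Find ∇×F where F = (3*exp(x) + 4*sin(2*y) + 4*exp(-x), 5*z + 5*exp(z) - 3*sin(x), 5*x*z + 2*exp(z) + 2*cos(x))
(-5*exp(z) - 5, -5*z + 2*sin(x), -3*cos(x) - 8*cos(2*y))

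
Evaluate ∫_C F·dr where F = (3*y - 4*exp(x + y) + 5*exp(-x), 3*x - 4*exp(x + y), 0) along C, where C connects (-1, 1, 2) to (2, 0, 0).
-4*exp(2) - 5*exp(-2) + 7 + 5*E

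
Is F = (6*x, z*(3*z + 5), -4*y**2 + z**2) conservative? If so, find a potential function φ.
No, ∇×F = (-8*y - 6*z - 5, 0, 0) ≠ 0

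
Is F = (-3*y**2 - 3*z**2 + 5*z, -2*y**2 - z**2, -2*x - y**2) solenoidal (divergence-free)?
No, ∇·F = -4*y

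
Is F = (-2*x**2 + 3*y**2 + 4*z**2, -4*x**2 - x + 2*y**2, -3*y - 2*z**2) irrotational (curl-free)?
No, ∇×F = (-3, 8*z, -8*x - 6*y - 1)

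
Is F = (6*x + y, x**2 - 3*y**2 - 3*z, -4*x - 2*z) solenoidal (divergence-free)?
No, ∇·F = 4 - 6*y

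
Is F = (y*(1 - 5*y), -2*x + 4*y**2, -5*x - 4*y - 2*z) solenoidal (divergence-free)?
No, ∇·F = 8*y - 2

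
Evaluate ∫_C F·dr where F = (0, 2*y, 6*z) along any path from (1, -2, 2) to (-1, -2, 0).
-12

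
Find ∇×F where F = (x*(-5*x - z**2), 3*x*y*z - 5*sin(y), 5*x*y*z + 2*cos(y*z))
(-3*x*y + 5*x*z - 2*z*sin(y*z), z*(-2*x - 5*y), 3*y*z)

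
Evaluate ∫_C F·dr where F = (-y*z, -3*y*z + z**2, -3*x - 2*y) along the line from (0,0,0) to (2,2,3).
-25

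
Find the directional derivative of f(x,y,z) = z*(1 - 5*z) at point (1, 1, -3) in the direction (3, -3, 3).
31*sqrt(3)/3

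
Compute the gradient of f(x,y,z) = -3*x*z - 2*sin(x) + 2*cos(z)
(-3*z - 2*cos(x), 0, -3*x - 2*sin(z))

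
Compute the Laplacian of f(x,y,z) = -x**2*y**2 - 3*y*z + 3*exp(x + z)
-2*x**2 - 2*y**2 + 6*exp(x + z)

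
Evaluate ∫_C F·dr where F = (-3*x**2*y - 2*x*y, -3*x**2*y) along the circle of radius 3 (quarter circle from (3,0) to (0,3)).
-171/4 + 243*pi/16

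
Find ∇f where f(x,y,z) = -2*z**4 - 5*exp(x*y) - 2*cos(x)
(-5*y*exp(x*y) + 2*sin(x), -5*x*exp(x*y), -8*z**3)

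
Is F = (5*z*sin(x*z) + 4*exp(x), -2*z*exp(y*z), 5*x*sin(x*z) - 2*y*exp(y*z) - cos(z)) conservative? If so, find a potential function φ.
Yes, F is conservative. φ = 4*exp(x) - 2*exp(y*z) - sin(z) - 5*cos(x*z)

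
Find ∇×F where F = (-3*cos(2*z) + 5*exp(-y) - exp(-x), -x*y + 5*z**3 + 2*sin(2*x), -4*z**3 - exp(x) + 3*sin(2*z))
(-15*z**2, exp(x) + 6*sin(2*z), -y + 4*cos(2*x) + 5*exp(-y))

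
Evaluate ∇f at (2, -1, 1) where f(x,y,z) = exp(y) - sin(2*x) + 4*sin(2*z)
(-2*cos(4), exp(-1), 8*cos(2))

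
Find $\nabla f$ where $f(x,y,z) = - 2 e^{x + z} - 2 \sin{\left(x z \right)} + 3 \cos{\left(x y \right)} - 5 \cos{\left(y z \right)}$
(-3*y*sin(x*y) - 2*z*cos(x*z) - 2*exp(x + z), -3*x*sin(x*y) + 5*z*sin(y*z), -2*x*cos(x*z) + 5*y*sin(y*z) - 2*exp(x + z))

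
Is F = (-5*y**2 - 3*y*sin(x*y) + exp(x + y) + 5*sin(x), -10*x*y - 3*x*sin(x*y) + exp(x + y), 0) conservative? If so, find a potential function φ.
Yes, F is conservative. φ = -5*x*y**2 + exp(x + y) - 5*cos(x) + 3*cos(x*y)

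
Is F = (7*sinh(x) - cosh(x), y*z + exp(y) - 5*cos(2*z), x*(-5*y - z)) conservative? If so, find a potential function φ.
No, ∇×F = (-5*x - y - 10*sin(2*z), 5*y + z, 0) ≠ 0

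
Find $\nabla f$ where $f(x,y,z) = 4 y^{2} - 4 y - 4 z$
(0, 8*y - 4, -4)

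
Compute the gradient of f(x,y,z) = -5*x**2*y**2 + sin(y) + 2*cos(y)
(-10*x*y**2, -10*x**2*y - 2*sin(y) + cos(y), 0)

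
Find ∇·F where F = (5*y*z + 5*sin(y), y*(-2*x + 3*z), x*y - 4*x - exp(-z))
-2*x + 3*z + exp(-z)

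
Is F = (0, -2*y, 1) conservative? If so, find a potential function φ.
Yes, F is conservative. φ = -y**2 + z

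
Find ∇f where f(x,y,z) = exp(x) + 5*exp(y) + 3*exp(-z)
(exp(x), 5*exp(y), -3*exp(-z))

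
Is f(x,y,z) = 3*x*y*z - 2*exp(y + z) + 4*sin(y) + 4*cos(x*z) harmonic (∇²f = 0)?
No, ∇²f = -4*x**2*cos(x*z) - 4*z**2*cos(x*z) - 4*exp(y + z) - 4*sin(y)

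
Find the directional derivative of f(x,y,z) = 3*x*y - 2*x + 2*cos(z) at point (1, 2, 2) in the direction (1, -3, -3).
sqrt(19)*(-5 + 6*sin(2))/19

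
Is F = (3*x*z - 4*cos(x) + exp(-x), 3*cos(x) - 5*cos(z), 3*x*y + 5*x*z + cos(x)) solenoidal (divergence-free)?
No, ∇·F = 5*x + 3*z + 4*sin(x) - exp(-x)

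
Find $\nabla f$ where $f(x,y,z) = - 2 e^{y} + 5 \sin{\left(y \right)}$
(0, -2*exp(y) + 5*cos(y), 0)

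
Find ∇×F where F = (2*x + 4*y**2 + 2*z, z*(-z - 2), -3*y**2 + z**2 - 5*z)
(-6*y + 2*z + 2, 2, -8*y)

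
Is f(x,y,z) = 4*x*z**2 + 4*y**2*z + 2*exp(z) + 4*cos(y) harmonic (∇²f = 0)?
No, ∇²f = 8*x + 8*z + 2*exp(z) - 4*cos(y)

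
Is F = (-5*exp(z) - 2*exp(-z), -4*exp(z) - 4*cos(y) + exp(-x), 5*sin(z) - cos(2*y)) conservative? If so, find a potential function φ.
No, ∇×F = (4*exp(z) + 2*sin(2*y), -5*exp(z) + 2*exp(-z), -exp(-x)) ≠ 0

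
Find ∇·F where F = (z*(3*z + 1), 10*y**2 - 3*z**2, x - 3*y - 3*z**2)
20*y - 6*z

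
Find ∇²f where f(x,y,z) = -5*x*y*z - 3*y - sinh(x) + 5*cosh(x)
-sinh(x) + 5*cosh(x)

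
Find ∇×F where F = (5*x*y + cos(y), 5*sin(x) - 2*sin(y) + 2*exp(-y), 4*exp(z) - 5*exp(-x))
(0, -5*exp(-x), -5*x + sin(y) + 5*cos(x))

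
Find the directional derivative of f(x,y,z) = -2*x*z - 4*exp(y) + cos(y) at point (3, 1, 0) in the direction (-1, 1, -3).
sqrt(11)*(-4*E - sin(1) + 18)/11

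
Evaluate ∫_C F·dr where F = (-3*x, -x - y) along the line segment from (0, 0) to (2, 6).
-30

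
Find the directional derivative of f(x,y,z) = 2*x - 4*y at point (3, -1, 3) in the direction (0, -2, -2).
2*sqrt(2)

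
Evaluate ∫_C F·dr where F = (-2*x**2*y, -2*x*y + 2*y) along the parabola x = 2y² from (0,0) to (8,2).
-4180/7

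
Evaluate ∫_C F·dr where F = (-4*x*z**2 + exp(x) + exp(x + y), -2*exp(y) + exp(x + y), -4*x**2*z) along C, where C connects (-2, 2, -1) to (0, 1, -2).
-E - exp(-2) + 8 + 2*exp(2)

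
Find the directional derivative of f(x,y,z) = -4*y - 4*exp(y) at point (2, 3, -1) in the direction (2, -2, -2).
4*sqrt(3)*(1 + exp(3))/3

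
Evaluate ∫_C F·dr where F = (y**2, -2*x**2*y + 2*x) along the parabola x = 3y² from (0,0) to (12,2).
-152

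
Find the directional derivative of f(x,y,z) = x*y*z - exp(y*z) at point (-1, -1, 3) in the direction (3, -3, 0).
3*sqrt(2)*exp(-3)/2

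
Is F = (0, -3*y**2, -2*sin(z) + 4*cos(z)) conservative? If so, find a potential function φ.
Yes, F is conservative. φ = -y**3 + 4*sin(z) + 2*cos(z)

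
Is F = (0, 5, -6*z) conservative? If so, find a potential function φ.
Yes, F is conservative. φ = 5*y - 3*z**2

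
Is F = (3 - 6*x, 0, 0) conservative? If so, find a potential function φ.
Yes, F is conservative. φ = 3*x*(1 - x)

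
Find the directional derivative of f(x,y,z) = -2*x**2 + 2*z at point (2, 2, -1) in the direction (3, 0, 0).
-8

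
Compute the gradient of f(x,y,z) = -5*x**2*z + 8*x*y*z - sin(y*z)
(2*z*(-5*x + 4*y), z*(8*x - cos(y*z)), -5*x**2 + 8*x*y - y*cos(y*z))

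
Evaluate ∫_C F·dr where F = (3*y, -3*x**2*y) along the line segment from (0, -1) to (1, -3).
-11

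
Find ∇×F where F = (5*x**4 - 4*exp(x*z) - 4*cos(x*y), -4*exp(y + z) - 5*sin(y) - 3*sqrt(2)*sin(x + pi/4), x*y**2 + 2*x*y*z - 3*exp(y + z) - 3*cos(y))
(2*x*y + 2*x*z + exp(y + z) + 3*sin(y), -4*x*exp(x*z) - y**2 - 2*y*z, -4*x*sin(x*y) - 3*sqrt(2)*cos(x + pi/4))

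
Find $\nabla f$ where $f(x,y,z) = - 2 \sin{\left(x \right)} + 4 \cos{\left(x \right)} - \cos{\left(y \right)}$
(-4*sin(x) - 2*cos(x), sin(y), 0)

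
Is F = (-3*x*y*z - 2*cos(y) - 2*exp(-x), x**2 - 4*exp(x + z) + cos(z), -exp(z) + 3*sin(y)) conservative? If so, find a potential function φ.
No, ∇×F = (4*exp(x + z) + sin(z) + 3*cos(y), -3*x*y, 3*x*z + 2*x - 4*exp(x + z) - 2*sin(y)) ≠ 0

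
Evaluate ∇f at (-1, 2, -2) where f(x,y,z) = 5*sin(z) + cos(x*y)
(2*sin(2), -sin(2), 5*cos(2))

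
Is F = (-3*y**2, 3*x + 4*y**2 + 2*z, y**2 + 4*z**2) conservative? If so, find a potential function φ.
No, ∇×F = (2*y - 2, 0, 6*y + 3) ≠ 0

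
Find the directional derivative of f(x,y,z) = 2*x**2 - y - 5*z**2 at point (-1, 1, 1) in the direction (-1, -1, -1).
5*sqrt(3)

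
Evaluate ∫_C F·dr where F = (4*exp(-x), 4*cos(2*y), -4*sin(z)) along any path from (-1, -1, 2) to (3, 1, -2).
-4*exp(-3) + 4*sin(2) + 4*E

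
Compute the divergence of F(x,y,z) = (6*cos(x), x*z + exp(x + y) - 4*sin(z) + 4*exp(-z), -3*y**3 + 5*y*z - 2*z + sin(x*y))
5*y + exp(x + y) - 6*sin(x) - 2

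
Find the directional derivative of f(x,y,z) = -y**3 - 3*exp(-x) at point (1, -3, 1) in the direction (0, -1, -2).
27*sqrt(5)/5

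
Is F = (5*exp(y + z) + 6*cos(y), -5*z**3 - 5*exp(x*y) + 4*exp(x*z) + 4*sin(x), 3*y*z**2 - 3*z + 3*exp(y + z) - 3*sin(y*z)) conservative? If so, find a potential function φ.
No, ∇×F = (-4*x*exp(x*z) + 18*z**2 - 3*z*cos(y*z) + 3*exp(y + z), 5*exp(y + z), -5*y*exp(x*y) + 4*z*exp(x*z) - 5*exp(y + z) + 6*sin(y) + 4*cos(x)) ≠ 0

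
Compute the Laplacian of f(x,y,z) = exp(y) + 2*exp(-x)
exp(y) + 2*exp(-x)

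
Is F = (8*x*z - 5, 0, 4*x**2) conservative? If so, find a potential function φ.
Yes, F is conservative. φ = x*(4*x*z - 5)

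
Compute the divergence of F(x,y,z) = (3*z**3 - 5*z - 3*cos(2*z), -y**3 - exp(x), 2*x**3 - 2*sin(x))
-3*y**2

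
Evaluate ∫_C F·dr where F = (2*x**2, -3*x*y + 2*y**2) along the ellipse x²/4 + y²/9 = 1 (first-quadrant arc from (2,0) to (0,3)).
-16/3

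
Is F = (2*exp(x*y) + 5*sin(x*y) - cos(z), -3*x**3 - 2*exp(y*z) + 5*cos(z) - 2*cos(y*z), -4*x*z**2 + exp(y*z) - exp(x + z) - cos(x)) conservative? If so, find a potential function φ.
No, ∇×F = (2*y*exp(y*z) - 2*y*sin(y*z) + z*exp(y*z) + 5*sin(z), 4*z**2 + exp(x + z) - sin(x) + sin(z), -x*(9*x + 2*exp(x*y) + 5*cos(x*y))) ≠ 0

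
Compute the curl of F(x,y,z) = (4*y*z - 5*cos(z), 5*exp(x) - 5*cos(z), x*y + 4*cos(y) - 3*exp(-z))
(x - 4*sin(y) - 5*sin(z), 3*y + 5*sin(z), -4*z + 5*exp(x))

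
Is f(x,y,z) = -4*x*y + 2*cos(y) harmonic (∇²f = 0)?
No, ∇²f = -2*cos(y)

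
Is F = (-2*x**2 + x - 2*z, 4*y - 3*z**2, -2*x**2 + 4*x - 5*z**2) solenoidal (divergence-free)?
No, ∇·F = -4*x - 10*z + 5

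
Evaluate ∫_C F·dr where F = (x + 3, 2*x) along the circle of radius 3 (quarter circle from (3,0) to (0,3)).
-27/2 + 9*pi/2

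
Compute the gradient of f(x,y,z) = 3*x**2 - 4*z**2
(6*x, 0, -8*z)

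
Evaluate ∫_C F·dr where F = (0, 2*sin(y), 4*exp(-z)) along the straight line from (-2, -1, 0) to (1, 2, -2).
-4*exp(2) - 2*cos(2) + 2*cos(1) + 4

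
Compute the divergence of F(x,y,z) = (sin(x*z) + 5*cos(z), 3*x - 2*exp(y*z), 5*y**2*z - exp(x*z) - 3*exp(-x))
-x*exp(x*z) + 5*y**2 - 2*z*exp(y*z) + z*cos(x*z)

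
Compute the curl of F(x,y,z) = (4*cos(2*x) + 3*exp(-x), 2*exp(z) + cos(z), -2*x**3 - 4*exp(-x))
(-2*exp(z) + sin(z), 6*x**2 - 4*exp(-x), 0)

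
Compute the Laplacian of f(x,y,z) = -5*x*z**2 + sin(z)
-10*x - sin(z)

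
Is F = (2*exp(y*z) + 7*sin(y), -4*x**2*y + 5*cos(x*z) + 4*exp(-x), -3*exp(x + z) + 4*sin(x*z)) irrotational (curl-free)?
No, ∇×F = (5*x*sin(x*z), 2*y*exp(y*z) - 4*z*cos(x*z) + 3*exp(x + z), -8*x*y - 2*z*exp(y*z) - 5*z*sin(x*z) - 7*cos(y) - 4*exp(-x))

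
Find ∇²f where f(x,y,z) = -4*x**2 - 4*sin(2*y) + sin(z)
16*sin(2*y) - sin(z) - 8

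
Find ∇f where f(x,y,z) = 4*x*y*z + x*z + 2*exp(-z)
(z*(4*y + 1), 4*x*z, 4*x*y + x - 2*exp(-z))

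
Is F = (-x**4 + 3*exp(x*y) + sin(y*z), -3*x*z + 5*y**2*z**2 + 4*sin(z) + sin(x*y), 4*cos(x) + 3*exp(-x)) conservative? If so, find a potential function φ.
No, ∇×F = (3*x - 10*y**2*z - 4*cos(z), y*cos(y*z) + 4*sin(x) + 3*exp(-x), -3*x*exp(x*y) + y*cos(x*y) - z*cos(y*z) - 3*z) ≠ 0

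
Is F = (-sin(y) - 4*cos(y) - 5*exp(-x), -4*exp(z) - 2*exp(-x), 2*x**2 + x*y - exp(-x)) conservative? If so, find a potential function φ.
No, ∇×F = (x + 4*exp(z), -4*x - y - exp(-x), -4*sin(y) + cos(y) + 2*exp(-x)) ≠ 0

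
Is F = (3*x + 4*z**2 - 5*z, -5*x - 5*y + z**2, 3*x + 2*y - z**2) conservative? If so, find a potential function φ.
No, ∇×F = (2 - 2*z, 8*z - 8, -5) ≠ 0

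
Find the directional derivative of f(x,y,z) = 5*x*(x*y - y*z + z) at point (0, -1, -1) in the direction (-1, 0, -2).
2*sqrt(5)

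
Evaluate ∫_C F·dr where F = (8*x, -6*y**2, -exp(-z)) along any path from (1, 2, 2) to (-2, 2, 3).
-exp(-2) + exp(-3) + 12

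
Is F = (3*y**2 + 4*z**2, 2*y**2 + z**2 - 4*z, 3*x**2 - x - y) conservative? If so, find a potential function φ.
No, ∇×F = (3 - 2*z, -6*x + 8*z + 1, -6*y) ≠ 0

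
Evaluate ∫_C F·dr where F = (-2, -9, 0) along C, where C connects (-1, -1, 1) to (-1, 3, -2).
-36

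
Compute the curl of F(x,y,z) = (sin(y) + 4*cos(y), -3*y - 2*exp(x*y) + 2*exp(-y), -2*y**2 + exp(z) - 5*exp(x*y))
(-5*x*exp(x*y) - 4*y, 5*y*exp(x*y), -2*y*exp(x*y) + 4*sin(y) - cos(y))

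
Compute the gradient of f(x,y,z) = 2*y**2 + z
(0, 4*y, 1)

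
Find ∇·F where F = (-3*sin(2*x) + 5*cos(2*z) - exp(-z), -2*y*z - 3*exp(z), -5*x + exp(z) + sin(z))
-2*z + exp(z) - 6*cos(2*x) + cos(z)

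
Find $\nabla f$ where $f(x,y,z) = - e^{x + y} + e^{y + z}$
(-exp(x + y), -exp(x + y) + exp(y + z), exp(y + z))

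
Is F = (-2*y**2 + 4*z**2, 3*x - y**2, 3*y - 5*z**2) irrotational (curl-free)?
No, ∇×F = (3, 8*z, 4*y + 3)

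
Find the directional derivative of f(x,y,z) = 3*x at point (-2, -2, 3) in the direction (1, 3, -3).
3*sqrt(19)/19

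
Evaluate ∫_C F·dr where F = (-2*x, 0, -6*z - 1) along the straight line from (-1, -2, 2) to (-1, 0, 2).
0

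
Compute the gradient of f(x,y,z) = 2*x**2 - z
(4*x, 0, -1)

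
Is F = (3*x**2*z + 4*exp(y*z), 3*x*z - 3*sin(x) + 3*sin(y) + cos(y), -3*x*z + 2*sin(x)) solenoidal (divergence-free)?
No, ∇·F = 6*x*z - 3*x - sin(y) + 3*cos(y)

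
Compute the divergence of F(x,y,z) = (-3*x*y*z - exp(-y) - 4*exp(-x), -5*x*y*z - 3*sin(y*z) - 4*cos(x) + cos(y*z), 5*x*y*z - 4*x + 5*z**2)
5*x*y - 5*x*z - 3*y*z - z*sin(y*z) - 3*z*cos(y*z) + 10*z + 4*exp(-x)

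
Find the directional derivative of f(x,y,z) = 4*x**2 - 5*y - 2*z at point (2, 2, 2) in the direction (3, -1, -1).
5*sqrt(11)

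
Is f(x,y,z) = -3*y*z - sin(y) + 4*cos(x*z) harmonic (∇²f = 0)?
No, ∇²f = -4*x**2*cos(x*z) - 4*z**2*cos(x*z) + sin(y)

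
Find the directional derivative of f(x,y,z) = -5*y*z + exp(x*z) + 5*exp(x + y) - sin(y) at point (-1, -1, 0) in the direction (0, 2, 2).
sqrt(2)*(-exp(2)*cos(1) + 5 + 4*exp(2))*exp(-2)/2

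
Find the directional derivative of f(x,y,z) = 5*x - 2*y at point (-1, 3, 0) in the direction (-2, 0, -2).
-5*sqrt(2)/2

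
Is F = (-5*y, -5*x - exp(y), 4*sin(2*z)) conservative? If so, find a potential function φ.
Yes, F is conservative. φ = -5*x*y - exp(y) - 2*cos(2*z)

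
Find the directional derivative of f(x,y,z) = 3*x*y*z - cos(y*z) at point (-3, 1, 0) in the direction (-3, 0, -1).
9*sqrt(10)/10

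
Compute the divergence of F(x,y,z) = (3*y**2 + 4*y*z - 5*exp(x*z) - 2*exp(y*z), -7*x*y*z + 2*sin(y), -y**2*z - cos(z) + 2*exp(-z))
-7*x*z - y**2 - 5*z*exp(x*z) + sin(z) + 2*cos(y) - 2*exp(-z)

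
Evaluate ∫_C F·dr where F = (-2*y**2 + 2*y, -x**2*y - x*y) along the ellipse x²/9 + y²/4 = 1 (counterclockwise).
-12*pi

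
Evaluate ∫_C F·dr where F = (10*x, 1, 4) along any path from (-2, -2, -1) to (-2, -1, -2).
-3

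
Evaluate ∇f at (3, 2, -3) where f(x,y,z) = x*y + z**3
(2, 3, 27)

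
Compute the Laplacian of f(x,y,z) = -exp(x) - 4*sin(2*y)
-exp(x) + 16*sin(2*y)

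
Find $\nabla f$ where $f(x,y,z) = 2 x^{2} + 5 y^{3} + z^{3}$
(4*x, 15*y**2, 3*z**2)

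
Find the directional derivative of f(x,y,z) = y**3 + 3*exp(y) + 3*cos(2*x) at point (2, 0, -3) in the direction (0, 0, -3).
0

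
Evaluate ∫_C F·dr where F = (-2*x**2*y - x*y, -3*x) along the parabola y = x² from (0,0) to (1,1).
-53/20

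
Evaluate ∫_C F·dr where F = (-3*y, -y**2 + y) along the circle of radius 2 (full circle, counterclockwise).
12*pi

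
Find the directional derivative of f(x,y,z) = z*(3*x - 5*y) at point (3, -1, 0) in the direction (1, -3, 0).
0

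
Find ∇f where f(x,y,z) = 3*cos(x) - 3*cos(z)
(-3*sin(x), 0, 3*sin(z))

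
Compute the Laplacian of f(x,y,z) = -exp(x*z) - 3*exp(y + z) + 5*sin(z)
-x**2*exp(x*z) - z**2*exp(x*z) - 6*exp(y + z) - 5*sin(z)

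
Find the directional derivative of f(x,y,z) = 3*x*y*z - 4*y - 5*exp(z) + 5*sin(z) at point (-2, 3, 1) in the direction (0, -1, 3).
sqrt(10)*(-44 - 15*E + 15*cos(1))/10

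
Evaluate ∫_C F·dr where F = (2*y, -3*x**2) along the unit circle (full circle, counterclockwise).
-2*pi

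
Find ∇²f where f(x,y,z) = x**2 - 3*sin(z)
3*sin(z) + 2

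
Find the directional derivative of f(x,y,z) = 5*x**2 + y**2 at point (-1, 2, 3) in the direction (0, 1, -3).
2*sqrt(10)/5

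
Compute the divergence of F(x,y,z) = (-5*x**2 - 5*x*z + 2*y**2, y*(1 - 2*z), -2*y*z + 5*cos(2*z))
-10*x - 2*y - 7*z - 10*sin(2*z) + 1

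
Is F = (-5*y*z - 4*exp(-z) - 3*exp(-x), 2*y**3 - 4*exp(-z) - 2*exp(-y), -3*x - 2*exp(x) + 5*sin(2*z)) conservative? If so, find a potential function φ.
No, ∇×F = (-4*exp(-z), -5*y + 2*exp(x) + 3 + 4*exp(-z), 5*z) ≠ 0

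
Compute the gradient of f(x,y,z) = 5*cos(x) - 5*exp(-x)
(-5*sin(x) + 5*exp(-x), 0, 0)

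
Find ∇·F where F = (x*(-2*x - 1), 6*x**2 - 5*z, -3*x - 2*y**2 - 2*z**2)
-4*x - 4*z - 1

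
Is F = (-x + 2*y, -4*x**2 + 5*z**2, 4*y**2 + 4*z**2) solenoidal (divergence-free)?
No, ∇·F = 8*z - 1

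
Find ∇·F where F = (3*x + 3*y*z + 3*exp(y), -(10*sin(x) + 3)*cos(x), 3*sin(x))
3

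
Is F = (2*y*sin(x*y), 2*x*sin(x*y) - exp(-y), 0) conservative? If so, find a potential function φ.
Yes, F is conservative. φ = -2*cos(x*y) + exp(-y)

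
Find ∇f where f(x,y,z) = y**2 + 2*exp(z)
(0, 2*y, 2*exp(z))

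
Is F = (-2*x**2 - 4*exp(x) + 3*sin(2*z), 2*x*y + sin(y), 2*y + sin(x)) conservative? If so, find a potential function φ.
No, ∇×F = (2, -cos(x) + 6*cos(2*z), 2*y) ≠ 0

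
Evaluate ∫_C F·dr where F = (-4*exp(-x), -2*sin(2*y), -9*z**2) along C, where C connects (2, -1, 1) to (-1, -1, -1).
-4*exp(-2) + 6 + 4*E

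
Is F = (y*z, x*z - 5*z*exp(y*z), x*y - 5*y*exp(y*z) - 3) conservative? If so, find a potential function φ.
Yes, F is conservative. φ = x*y*z - 3*z - 5*exp(y*z)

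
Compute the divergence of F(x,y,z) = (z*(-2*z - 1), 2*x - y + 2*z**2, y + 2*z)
1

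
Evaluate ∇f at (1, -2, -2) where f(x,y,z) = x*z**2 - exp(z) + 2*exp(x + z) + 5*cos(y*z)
(2*exp(-1) + 4, 10*sin(4), 10*sin(4) - 4 - exp(-2) + 2*exp(-1))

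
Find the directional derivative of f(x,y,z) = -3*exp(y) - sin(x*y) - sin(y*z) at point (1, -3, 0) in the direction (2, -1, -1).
sqrt(6)*(7*exp(3)*cos(3) - 3*exp(3) + 3)*exp(-3)/6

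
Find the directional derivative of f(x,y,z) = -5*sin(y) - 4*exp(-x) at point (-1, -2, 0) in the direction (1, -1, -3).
sqrt(11)*(5*cos(2) + 4*E)/11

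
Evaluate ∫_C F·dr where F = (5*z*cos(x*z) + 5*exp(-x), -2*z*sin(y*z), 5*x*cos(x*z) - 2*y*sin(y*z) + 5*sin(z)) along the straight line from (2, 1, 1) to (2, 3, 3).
-5*sin(2) + 2*cos(9) + 5*sin(6) + 3*cos(1) - 5*cos(3)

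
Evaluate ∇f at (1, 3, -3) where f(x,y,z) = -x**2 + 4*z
(-2, 0, 4)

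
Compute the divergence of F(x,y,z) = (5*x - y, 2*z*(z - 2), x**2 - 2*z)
3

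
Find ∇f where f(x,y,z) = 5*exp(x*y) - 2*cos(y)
(5*y*exp(x*y), 5*x*exp(x*y) + 2*sin(y), 0)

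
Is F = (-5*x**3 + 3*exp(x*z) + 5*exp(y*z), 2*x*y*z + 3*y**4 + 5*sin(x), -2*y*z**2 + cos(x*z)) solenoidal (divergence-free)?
No, ∇·F = -15*x**2 + 2*x*z - x*sin(x*z) + 12*y**3 - 4*y*z + 3*z*exp(x*z)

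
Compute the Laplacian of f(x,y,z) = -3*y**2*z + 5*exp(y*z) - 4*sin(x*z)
4*x**2*sin(x*z) + 5*y**2*exp(y*z) + 4*z**2*sin(x*z) + z*(5*z*exp(y*z) - 6)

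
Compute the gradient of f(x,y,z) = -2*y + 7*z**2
(0, -2, 14*z)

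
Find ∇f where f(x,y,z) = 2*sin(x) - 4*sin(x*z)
(-4*z*cos(x*z) + 2*cos(x), 0, -4*x*cos(x*z))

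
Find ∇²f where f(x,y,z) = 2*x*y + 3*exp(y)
3*exp(y)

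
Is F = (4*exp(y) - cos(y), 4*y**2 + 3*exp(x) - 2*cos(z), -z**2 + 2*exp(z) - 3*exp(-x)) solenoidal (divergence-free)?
No, ∇·F = 8*y - 2*z + 2*exp(z)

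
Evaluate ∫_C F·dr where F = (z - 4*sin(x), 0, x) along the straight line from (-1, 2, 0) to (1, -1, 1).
1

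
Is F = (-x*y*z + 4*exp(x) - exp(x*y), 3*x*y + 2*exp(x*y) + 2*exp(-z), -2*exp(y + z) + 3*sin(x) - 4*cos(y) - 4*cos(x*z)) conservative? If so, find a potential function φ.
No, ∇×F = (-2*exp(y + z) + 4*sin(y) + 2*exp(-z), -x*y - 4*z*sin(x*z) - 3*cos(x), x*z + x*exp(x*y) + 2*y*exp(x*y) + 3*y) ≠ 0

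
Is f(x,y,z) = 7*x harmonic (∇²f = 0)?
Yes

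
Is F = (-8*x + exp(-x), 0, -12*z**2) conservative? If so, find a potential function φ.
Yes, F is conservative. φ = -4*x**2 - 4*z**3 - exp(-x)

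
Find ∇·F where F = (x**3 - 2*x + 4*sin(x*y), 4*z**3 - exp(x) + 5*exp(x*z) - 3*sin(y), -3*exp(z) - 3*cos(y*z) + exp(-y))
3*x**2 + 3*y*sin(y*z) + 4*y*cos(x*y) - 3*exp(z) - 3*cos(y) - 2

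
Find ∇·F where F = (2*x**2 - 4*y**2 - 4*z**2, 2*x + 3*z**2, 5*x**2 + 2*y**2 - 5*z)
4*x - 5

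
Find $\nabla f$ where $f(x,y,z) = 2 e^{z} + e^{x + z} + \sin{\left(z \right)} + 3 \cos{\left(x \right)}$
(exp(x + z) - 3*sin(x), 0, 2*exp(z) + exp(x + z) + cos(z))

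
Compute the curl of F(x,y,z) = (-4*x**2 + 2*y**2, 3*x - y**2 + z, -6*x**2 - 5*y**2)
(-10*y - 1, 12*x, 3 - 4*y)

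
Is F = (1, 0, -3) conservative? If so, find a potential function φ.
Yes, F is conservative. φ = x - 3*z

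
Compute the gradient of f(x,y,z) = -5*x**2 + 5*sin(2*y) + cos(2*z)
(-10*x, 10*cos(2*y), -2*sin(2*z))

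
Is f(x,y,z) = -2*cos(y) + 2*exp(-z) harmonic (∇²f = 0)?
No, ∇²f = 2*cos(y) + 2*exp(-z)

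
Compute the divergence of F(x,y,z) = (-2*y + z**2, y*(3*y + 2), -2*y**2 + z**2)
6*y + 2*z + 2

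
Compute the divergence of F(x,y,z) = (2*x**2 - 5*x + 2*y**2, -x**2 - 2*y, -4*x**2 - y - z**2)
4*x - 2*z - 7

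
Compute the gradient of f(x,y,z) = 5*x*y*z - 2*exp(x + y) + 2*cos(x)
(5*y*z - 2*exp(x + y) - 2*sin(x), 5*x*z - 2*exp(x + y), 5*x*y)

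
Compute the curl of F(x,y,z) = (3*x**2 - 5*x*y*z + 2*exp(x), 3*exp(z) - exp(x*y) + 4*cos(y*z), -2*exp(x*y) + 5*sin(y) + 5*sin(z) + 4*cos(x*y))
(-2*x*exp(x*y) - 4*x*sin(x*y) + 4*y*sin(y*z) - 3*exp(z) + 5*cos(y), y*(-5*x + 2*exp(x*y) + 4*sin(x*y)), 5*x*z - y*exp(x*y))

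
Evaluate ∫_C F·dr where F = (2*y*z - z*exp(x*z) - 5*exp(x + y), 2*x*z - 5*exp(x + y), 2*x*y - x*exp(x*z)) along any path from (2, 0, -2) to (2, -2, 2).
-exp(4) - 21 + exp(-4) + 5*exp(2)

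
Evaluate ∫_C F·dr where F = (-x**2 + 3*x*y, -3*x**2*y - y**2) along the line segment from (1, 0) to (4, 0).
-21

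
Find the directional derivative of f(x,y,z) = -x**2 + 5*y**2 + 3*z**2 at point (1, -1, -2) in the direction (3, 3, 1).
-48*sqrt(19)/19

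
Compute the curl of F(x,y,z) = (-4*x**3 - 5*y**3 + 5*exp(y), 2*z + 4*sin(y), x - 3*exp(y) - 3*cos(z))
(-3*exp(y) - 2, -1, 15*y**2 - 5*exp(y))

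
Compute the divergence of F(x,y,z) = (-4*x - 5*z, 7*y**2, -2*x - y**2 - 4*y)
14*y - 4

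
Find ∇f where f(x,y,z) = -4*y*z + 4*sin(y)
(0, -4*z + 4*cos(y), -4*y)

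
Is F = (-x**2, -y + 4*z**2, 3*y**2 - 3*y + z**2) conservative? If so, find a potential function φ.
No, ∇×F = (6*y - 8*z - 3, 0, 0) ≠ 0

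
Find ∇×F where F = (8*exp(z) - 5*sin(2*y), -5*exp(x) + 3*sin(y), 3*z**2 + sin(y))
(cos(y), 8*exp(z), -5*exp(x) + 10*cos(2*y))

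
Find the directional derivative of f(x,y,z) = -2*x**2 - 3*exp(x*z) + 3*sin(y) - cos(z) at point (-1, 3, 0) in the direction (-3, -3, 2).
-3*sqrt(22)*(3*cos(3) + 2)/22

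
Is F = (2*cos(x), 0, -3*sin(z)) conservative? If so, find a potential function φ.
Yes, F is conservative. φ = 2*sin(x) + 3*cos(z)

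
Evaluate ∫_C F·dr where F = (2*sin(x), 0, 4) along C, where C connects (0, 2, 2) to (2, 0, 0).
-6 - 2*cos(2)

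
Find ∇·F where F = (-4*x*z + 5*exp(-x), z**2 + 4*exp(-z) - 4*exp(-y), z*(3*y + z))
3*y - 2*z + 4*exp(-y) - 5*exp(-x)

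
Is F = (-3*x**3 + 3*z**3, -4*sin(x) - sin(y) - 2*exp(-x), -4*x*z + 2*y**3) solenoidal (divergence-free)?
No, ∇·F = -9*x**2 - 4*x - cos(y)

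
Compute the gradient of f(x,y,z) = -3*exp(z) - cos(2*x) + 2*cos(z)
(2*sin(2*x), 0, -3*exp(z) - 2*sin(z))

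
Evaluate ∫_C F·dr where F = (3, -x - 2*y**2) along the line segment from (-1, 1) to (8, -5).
132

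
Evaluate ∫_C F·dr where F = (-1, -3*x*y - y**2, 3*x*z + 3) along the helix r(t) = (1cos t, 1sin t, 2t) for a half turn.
-24 + 6*pi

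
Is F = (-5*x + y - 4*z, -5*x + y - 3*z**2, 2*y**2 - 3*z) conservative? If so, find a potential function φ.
No, ∇×F = (4*y + 6*z, -4, -6) ≠ 0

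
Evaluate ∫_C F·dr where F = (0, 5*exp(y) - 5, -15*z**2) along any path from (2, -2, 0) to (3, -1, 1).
-10 - 5*exp(-2) + 5*exp(-1)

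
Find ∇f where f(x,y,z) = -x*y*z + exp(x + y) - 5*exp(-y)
(-y*z + exp(x + y), -x*z + exp(x + y) + 5*exp(-y), -x*y)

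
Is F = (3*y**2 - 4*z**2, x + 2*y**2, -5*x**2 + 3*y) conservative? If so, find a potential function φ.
No, ∇×F = (3, 10*x - 8*z, 1 - 6*y) ≠ 0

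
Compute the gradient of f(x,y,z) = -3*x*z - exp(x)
(-3*z - exp(x), 0, -3*x)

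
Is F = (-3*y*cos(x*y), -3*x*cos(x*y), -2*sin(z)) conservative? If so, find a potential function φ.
Yes, F is conservative. φ = -3*sin(x*y) + 2*cos(z)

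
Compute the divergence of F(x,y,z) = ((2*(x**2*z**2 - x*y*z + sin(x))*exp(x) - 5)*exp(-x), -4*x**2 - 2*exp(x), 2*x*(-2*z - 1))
4*x*z**2 - 4*x - 2*y*z + 2*cos(x) + 5*exp(-x)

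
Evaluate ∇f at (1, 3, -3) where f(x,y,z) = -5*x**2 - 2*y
(-10, -2, 0)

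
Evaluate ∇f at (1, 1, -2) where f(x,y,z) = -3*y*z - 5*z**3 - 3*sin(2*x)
(-6*cos(2), 6, -63)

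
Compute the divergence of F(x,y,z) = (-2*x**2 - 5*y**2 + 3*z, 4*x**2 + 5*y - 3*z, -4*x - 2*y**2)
5 - 4*x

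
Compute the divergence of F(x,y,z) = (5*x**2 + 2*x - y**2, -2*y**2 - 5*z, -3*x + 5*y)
10*x - 4*y + 2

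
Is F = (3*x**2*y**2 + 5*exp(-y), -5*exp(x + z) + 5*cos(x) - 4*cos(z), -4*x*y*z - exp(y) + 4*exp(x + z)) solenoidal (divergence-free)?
No, ∇·F = 6*x*y**2 - 4*x*y + 4*exp(x + z)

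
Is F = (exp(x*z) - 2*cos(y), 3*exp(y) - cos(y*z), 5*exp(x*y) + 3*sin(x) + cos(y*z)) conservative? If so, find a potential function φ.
No, ∇×F = (5*x*exp(x*y) - y*sin(y*z) - z*sin(y*z), x*exp(x*z) - 5*y*exp(x*y) - 3*cos(x), -2*sin(y)) ≠ 0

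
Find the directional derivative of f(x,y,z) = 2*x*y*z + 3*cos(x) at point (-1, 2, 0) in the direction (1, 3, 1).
sqrt(11)*(-4 + 3*sin(1))/11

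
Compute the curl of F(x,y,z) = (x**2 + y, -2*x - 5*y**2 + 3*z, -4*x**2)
(-3, 8*x, -3)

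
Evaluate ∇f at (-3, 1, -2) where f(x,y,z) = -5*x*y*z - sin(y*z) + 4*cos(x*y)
(4*sin(3) + 10, -30 - 12*sin(3) + 2*cos(2), 15 - cos(2))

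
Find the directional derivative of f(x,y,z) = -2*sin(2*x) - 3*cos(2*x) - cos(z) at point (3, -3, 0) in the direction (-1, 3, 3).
2*sqrt(19)*(-3*sin(6) + 2*cos(6))/19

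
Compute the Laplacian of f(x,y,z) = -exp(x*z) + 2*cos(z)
-x**2*exp(x*z) - z**2*exp(x*z) - 2*cos(z)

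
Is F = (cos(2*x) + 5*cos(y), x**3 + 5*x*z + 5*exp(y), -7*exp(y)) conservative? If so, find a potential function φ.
No, ∇×F = (-5*x - 7*exp(y), 0, 3*x**2 + 5*z + 5*sin(y)) ≠ 0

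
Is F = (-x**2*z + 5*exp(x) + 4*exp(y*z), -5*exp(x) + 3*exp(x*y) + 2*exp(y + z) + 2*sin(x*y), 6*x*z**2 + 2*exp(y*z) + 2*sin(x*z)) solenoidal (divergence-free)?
No, ∇·F = 10*x*z + 3*x*exp(x*y) + 2*x*cos(x*y) + 2*x*cos(x*z) + 2*y*exp(y*z) + 5*exp(x) + 2*exp(y + z)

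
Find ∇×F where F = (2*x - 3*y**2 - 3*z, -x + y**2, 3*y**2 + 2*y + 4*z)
(6*y + 2, -3, 6*y - 1)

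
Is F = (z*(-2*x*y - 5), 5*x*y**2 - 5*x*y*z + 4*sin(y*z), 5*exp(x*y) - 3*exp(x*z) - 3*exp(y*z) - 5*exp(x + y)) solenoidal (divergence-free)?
No, ∇·F = 10*x*y - 5*x*z - 3*x*exp(x*z) - 2*y*z - 3*y*exp(y*z) + 4*z*cos(y*z)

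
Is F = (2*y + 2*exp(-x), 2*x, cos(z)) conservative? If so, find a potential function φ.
Yes, F is conservative. φ = 2*x*y + sin(z) - 2*exp(-x)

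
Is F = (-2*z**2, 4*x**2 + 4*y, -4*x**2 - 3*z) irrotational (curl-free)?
No, ∇×F = (0, 8*x - 4*z, 8*x)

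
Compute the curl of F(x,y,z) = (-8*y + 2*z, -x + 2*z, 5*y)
(3, 2, 7)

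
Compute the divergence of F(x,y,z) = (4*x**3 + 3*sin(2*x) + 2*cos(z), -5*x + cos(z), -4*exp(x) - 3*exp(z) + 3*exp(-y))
12*x**2 - 3*exp(z) + 6*cos(2*x)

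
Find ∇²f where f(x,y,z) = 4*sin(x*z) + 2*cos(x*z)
-2*(x**2 + z**2)*(2*sin(x*z) + cos(x*z))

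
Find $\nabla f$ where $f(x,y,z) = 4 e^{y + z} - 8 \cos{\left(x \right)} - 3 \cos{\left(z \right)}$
(8*sin(x), 4*exp(y + z), 4*exp(y + z) + 3*sin(z))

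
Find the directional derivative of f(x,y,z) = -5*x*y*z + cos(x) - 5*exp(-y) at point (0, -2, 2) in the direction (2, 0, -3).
40*sqrt(13)/13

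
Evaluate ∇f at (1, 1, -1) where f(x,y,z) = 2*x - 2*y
(2, -2, 0)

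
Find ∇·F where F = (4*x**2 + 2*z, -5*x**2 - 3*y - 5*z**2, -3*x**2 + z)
8*x - 2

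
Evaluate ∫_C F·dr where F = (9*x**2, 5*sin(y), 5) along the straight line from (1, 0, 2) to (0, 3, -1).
-13 - 5*cos(3)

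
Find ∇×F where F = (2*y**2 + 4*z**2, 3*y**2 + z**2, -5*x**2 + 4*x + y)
(1 - 2*z, 10*x + 8*z - 4, -4*y)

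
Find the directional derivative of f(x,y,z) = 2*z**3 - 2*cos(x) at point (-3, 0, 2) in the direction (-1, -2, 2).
2*sin(3)/3 + 16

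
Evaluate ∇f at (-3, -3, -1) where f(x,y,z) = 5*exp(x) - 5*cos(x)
(-5*sin(3) + 5*exp(-3), 0, 0)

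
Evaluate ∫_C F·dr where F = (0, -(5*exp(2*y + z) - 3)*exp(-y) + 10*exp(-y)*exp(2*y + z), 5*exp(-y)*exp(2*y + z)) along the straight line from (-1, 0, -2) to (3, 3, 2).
-5*exp(-2) - 3*exp(-3) + 3 + 5*exp(5)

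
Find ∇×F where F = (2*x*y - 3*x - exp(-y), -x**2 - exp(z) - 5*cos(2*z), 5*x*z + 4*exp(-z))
(exp(z) - 10*sin(2*z), -5*z, -4*x - exp(-y))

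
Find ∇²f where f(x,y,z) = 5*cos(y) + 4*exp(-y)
-5*cos(y) + 4*exp(-y)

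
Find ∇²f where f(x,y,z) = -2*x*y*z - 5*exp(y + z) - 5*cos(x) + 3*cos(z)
-10*exp(y + z) + 5*cos(x) - 3*cos(z)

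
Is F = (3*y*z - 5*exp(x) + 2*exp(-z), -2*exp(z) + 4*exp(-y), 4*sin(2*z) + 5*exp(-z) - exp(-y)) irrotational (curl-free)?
No, ∇×F = (2*exp(z) + exp(-y), 3*y - 2*exp(-z), -3*z)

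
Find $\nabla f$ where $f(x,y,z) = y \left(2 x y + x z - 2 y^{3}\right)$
(y*(2*y + z), 4*x*y + x*z - 8*y**3, x*y)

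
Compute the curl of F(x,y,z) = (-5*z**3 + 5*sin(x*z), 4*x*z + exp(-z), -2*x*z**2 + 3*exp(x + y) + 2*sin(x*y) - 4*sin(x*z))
(2*x*cos(x*y) - 4*x + 3*exp(x + y) + exp(-z), 5*x*cos(x*z) - 2*y*cos(x*y) - 13*z**2 + 4*z*cos(x*z) - 3*exp(x + y), 4*z)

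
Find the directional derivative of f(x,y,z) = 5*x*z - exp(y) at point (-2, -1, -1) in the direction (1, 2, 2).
-25/3 - 2*exp(-1)/3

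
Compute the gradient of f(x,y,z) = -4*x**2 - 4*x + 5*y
(-8*x - 4, 5, 0)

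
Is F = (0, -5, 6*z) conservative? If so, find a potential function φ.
Yes, F is conservative. φ = -5*y + 3*z**2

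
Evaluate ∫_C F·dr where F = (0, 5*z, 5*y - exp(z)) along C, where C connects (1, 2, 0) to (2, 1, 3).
16 - exp(3)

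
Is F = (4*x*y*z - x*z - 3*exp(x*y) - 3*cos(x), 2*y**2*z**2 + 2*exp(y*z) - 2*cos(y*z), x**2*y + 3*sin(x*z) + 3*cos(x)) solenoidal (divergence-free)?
No, ∇·F = 3*x*cos(x*z) + 4*y*z**2 + 4*y*z - 3*y*exp(x*y) + 2*z*exp(y*z) + 2*z*sin(y*z) - z + 3*sin(x)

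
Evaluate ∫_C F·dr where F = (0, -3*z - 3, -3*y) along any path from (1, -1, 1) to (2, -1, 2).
3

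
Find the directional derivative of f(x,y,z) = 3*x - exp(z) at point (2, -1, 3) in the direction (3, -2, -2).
sqrt(17)*(9 + 2*exp(3))/17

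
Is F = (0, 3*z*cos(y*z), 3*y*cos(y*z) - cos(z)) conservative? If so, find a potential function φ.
Yes, F is conservative. φ = -sin(z) + 3*sin(y*z)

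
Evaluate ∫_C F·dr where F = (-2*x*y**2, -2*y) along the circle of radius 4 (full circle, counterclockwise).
0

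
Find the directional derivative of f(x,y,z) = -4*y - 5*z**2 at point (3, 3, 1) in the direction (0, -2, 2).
-3*sqrt(2)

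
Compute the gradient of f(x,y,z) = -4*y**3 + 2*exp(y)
(0, -12*y**2 + 2*exp(y), 0)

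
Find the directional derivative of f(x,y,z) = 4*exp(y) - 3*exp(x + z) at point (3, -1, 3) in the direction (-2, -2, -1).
(-8 + 9*exp(7))*exp(-1)/3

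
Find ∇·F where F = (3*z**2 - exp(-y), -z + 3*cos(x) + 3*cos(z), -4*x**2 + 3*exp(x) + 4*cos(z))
-4*sin(z)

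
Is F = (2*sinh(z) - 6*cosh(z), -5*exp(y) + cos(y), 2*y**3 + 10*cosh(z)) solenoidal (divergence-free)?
No, ∇·F = -5*exp(y) - sin(y) + 10*sinh(z)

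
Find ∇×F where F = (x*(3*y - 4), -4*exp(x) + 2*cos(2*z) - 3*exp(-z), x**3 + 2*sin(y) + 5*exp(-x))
(4*sin(2*z) + 2*cos(y) - 3*exp(-z), -3*x**2 + 5*exp(-x), -3*x - 4*exp(x))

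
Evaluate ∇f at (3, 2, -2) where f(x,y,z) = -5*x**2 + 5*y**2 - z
(-30, 20, -1)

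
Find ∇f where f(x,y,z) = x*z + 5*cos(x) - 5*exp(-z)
(z - 5*sin(x), 0, x + 5*exp(-z))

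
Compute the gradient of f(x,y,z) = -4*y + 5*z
(0, -4, 5)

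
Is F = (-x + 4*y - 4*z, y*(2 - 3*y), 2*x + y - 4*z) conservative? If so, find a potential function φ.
No, ∇×F = (1, -6, -4) ≠ 0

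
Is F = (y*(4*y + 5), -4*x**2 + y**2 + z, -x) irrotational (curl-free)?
No, ∇×F = (-1, 1, -8*x - 8*y - 5)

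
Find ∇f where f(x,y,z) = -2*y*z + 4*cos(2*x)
(-8*sin(2*x), -2*z, -2*y)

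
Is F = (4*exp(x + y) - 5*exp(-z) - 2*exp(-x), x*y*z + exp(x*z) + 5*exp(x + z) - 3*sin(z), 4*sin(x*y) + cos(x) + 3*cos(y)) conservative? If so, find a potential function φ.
No, ∇×F = (-x*y - x*exp(x*z) + 4*x*cos(x*y) - 5*exp(x + z) - 3*sin(y) + 3*cos(z), -4*y*cos(x*y) + sin(x) + 5*exp(-z), y*z + z*exp(x*z) - 4*exp(x + y) + 5*exp(x + z)) ≠ 0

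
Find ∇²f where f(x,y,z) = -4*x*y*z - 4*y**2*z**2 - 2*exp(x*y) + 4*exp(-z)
-2*x**2*exp(x*y) - 2*y**2*exp(x*y) - 8*y**2 - 8*z**2 + 4*exp(-z)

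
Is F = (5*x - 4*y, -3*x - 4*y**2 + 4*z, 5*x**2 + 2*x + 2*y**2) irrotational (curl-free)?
No, ∇×F = (4*y - 4, -10*x - 2, 1)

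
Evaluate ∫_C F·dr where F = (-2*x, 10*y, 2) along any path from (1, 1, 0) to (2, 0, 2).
-4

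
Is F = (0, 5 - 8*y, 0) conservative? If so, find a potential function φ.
Yes, F is conservative. φ = y*(5 - 4*y)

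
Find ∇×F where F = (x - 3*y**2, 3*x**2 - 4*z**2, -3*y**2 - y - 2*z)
(-6*y + 8*z - 1, 0, 6*x + 6*y)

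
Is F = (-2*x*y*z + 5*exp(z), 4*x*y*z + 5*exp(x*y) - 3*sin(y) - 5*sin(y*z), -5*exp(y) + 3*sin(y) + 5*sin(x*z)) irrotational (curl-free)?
No, ∇×F = (-4*x*y + 5*y*cos(y*z) - 5*exp(y) + 3*cos(y), -2*x*y - 5*z*cos(x*z) + 5*exp(z), 2*x*z + 4*y*z + 5*y*exp(x*y))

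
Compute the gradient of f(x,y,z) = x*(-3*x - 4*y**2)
(-6*x - 4*y**2, -8*x*y, 0)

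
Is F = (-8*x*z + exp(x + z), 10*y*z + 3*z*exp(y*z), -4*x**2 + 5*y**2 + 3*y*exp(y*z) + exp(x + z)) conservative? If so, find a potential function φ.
Yes, F is conservative. φ = -4*x**2*z + 5*y**2*z + 3*exp(y*z) + exp(x + z)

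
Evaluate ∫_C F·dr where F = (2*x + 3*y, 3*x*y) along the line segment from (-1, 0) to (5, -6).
132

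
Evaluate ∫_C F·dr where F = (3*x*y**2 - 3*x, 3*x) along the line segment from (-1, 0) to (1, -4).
16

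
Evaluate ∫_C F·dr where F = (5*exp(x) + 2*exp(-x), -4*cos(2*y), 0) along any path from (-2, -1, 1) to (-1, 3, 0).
(-5 + 5*E + 2*(-E - sin(2) - sin(6) + exp(2))*exp(2))*exp(-2)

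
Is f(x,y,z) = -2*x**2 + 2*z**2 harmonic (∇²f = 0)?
Yes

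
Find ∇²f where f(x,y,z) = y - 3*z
0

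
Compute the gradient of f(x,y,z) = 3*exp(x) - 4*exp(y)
(3*exp(x), -4*exp(y), 0)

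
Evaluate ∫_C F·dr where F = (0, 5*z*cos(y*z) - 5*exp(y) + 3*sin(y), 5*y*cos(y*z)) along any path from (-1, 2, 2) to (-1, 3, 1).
-5*exp(3) + 3*cos(2) + 5*sin(3) - 3*cos(3) - 5*sin(4) + 5*exp(2)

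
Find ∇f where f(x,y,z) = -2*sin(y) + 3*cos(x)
(-3*sin(x), -2*cos(y), 0)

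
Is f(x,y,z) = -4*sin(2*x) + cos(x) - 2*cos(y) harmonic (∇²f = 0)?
No, ∇²f = 16*sin(2*x) - cos(x) + 2*cos(y)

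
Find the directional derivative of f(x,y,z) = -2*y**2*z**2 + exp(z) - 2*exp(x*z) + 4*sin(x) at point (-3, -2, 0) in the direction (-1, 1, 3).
sqrt(11)*(21 - 4*cos(3))/11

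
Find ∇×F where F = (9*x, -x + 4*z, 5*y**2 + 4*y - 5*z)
(10*y, 0, -1)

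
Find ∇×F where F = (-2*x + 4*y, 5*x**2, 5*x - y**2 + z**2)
(-2*y, -5, 10*x - 4)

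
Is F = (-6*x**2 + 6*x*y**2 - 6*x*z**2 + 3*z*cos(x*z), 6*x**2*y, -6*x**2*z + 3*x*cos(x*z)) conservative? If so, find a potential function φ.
Yes, F is conservative. φ = -2*x**3 + 3*x**2*y**2 - 3*x**2*z**2 + 3*sin(x*z)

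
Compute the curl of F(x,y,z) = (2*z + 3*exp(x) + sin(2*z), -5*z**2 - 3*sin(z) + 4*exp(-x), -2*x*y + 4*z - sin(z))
(-2*x + 10*z + 3*cos(z), 2*y + 2*cos(2*z) + 2, -4*exp(-x))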